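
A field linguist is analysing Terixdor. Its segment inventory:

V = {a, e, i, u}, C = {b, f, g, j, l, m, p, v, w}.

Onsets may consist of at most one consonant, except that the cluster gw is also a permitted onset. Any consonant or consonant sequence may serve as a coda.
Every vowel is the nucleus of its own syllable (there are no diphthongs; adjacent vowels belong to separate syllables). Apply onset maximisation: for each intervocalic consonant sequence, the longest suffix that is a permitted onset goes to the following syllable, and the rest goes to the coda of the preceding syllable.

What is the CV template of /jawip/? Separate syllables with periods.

Nuclei (vowels): a, i → 2 syllables.
/a…i/ gap (V1→V2): just /w/ — single C goes to the following onset.
Syllabification: ja.wip.
Mapping each syllable to C/V: /ja/ → CV, /wip/ → CVC.

CV.CVC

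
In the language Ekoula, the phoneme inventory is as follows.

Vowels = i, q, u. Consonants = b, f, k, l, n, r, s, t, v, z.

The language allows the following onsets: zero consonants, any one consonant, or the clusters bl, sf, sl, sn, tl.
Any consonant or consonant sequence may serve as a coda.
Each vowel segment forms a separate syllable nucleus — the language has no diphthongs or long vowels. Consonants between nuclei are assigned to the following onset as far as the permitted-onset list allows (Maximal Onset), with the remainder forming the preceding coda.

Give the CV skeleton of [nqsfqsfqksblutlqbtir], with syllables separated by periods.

The vowels are q, q, q, u, q, i — 6 nuclei, so 6 syllables.
/q…q/ gap (V1→V2): cluster /sf/ — /sf/ is itself a permitted onset, so the whole cluster goes right; preceding coda = ∅.
/q…q/ gap (V2→V3): cluster /sf/ — /sf/ is itself a permitted onset, so the whole cluster goes right; preceding coda = ∅.
/q…u/ gap (V3→V4): /ksbl/; trying suffixes from longest down, /bl/ is the first permitted one, so coda /ks/ | onset /bl/.
/u…q/ gap (V4→V5): cluster /tl/ — /tl/ is itself a permitted onset, so the whole cluster goes right; preceding coda = ∅.
/q…i/ gap (V5→V6): cluster /bt/ — the longest permitted-onset suffix is /t/; onset = /t/, preceding coda = /b/.
Syllabification: nq.sfq.sfqks.blu.tlqb.tir.
Mapping each syllable to C/V: /nq/ → CV, /sfq/ → CCV, /sfqks/ → CCVCC, /blu/ → CCV, /tlqb/ → CCVC, /tir/ → CVC.

CV.CCV.CCVCC.CCV.CCVC.CVC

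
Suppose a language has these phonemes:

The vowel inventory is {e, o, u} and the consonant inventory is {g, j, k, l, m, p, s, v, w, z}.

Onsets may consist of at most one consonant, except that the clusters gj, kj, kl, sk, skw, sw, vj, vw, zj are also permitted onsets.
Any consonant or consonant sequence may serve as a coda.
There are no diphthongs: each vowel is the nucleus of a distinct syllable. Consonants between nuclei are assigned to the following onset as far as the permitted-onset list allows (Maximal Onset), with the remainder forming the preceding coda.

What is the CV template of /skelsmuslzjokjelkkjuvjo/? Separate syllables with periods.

The vowels are e, u, o, e, u, o — 6 nuclei, so 6 syllables.
V1 /e/ – V2 /u/: /lsm/ splits as /ls/ + /m/ (/m/ is the longest suffix that is a licit onset).
V2 /u/ – V3 /o/: /slzj/ splits as /sl/ + /zj/ (/zj/ is the longest suffix that is a licit onset).
V3 /o/ – V4 /e/: /kj/ is a licit onset in full, so it all attaches to the next syllable.
V4 /e/ – V5 /u/: cluster /lkkj/ — the longest permitted-onset suffix is /kj/; onset = /kj/, preceding coda = /lk/.
V5 /u/ – V6 /o/: cluster /vj/ — /vj/ is itself a permitted onset, so the whole cluster goes right; preceding coda = ∅.
Result: skels.musl.zjo.kjelk.kju.vjo.
Mapping each syllable to C/V: /skels/ → CCVCC, /musl/ → CVCC, /zjo/ → CCV, /kjelk/ → CCVCC, /kju/ → CCV, /vjo/ → CCV.

CCVCC.CVCC.CCV.CCVCC.CCV.CCV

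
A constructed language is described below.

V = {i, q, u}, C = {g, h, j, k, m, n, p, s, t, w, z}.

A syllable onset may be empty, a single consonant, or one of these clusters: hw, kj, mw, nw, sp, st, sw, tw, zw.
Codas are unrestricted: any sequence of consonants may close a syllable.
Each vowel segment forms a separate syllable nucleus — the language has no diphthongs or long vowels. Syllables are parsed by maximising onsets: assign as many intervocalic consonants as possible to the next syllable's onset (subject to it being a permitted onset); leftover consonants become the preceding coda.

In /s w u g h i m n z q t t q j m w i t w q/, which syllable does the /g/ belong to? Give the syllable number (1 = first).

1

Vowels present: u, i, q, q, i, q; each is a nucleus, giving 6 syllables.
/u…i/ gap (V1→V2): cluster /gh/ — the longest permitted-onset suffix is /h/; onset = /h/, preceding coda = /g/.
/i…q/ gap (V2→V3): /mnz/ splits as /mn/ + /z/ (/z/ is the longest suffix that is a licit onset).
/q…q/ gap (V3→V4): /tt/ — longest licit onset from the right is /t/, leaving /t/ as coda.
/q…i/ gap (V4→V5): /jmw/ — longest licit onset from the right is /mw/, leaving /j/ as coda.
/i…q/ gap (V5→V6): /tw/ is a licit onset in full, so it all attaches to the next syllable.
Result: swug.himn.zqt.tqj.mwi.twq.
The /g/ is in the coda of syllable 1 (/swug/).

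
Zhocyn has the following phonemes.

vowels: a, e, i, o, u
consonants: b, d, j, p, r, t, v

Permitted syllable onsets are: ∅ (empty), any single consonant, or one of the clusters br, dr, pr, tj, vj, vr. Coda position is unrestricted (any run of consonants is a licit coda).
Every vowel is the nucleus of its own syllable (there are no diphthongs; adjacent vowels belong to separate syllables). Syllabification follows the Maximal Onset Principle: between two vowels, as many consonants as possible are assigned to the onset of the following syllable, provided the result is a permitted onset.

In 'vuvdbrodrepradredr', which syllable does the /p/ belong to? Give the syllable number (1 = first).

4

The vowels are u, o, e, a, e — 5 nuclei, so 5 syllables.
/u…o/ gap (V1→V2): /vdbr/ splits as /vd/ + /br/ (/br/ is the longest suffix that is a licit onset).
/o…e/ gap (V2→V3): cluster /dr/ — /dr/ is itself a permitted onset, so the whole cluster goes right; preceding coda = ∅.
/e…a/ gap (V3→V4): cluster /pr/ — /pr/ is itself a permitted onset, so the whole cluster goes right; preceding coda = ∅.
/a…e/ gap (V4→V5): /dr/ — entire cluster is a permitted onset → onset /dr/, coda ∅.
Syllabification: vuvd.bro.dre.pra.dredr.
The /p/ is in the onset of syllable 4 (/pra/).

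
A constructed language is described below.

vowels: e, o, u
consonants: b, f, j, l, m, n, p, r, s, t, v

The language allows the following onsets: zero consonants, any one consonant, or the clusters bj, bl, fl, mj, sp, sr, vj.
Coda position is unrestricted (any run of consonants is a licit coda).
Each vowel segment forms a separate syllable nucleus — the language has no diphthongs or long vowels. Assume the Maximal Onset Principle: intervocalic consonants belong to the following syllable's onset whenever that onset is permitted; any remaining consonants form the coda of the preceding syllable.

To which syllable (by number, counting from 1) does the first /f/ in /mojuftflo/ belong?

The vowels are o, u, o — 3 nuclei, so 3 syllables.
σ1/σ2 boundary: just /j/ — single C goes to the following onset.
σ2/σ3 boundary: /ftfl/ splits as /ft/ + /fl/ (/fl/ is the longest suffix that is a licit onset).
Putting it together: mo.juft.flo.
The first /f/ is in the coda of syllable 2 (/juft/).

2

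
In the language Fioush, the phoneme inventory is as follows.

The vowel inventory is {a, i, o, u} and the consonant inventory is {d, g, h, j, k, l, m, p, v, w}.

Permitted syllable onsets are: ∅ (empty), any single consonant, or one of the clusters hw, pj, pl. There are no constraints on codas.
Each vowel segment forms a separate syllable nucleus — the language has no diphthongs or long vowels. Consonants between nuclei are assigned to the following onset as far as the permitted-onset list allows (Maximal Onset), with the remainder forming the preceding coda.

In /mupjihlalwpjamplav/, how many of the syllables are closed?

4

Vowels present: u, i, a, a, a; each is a nucleus, giving 5 syllables.
V1 /u/ – V2 /i/: cluster /pj/ — /pj/ is itself a permitted onset, so the whole cluster goes right; preceding coda = ∅.
V2 /i/ – V3 /a/: /hl/ splits as /h/ + /l/ (/l/ is the longest suffix that is a licit onset).
V3 /a/ – V4 /a/: /lwpj/ splits as /lw/ + /pj/ (/pj/ is the longest suffix that is a licit onset).
V4 /a/ – V5 /a/: /mpl/ — longest licit onset from the right is /pl/, leaving /m/ as coda.
Syllabification: mu.pjih.lalw.pjam.plav.
Classifying each syllable: /mu/ (open), /pjih/ (closed), /lalw/ (closed), /pjam/ (closed), /plav/ (closed).
Closed syllables: 4.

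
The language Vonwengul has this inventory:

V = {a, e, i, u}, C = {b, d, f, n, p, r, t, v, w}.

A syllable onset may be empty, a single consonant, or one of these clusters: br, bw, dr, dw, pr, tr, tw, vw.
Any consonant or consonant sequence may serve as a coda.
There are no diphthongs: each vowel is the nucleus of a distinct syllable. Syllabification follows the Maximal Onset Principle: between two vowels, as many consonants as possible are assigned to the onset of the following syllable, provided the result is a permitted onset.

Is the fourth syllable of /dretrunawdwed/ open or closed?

Nuclei (vowels): e, u, a, e → 4 syllables.
σ1/σ2 boundary: /tr/ is a licit onset in full, so it all attaches to the next syllable.
σ2/σ3 boundary: /n/ is a single consonant, so it becomes the next onset.
σ3/σ4 boundary: /wdw/; trying suffixes from longest down, /dw/ is the first permitted one, so coda /w/ | onset /dw/.
Result: dre.tru.naw.dwed.
Syllable 4 is /dwed/ with coda /d/, so it is closed.

closed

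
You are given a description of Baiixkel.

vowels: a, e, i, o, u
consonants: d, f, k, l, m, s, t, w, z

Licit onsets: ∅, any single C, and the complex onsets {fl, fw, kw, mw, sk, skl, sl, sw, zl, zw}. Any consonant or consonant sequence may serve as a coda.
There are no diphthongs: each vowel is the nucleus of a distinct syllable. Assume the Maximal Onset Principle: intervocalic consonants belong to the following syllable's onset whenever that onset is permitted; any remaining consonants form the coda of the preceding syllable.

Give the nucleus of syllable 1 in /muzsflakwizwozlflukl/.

The vowels are u, a, i, o, u — 5 nuclei, so 5 syllables.
The first nucleus (vowel 1 from the left) is /u/.

u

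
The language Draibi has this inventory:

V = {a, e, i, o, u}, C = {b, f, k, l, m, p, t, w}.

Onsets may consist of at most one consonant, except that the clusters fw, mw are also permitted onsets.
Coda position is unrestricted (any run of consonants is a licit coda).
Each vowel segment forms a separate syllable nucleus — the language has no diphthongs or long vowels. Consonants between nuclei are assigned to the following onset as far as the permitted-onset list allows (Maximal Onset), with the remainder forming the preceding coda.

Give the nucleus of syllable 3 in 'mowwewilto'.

i

The vowels are o, e, i, o — 4 nuclei, so 4 syllables.
The third nucleus (vowel 3 from the left) is /i/.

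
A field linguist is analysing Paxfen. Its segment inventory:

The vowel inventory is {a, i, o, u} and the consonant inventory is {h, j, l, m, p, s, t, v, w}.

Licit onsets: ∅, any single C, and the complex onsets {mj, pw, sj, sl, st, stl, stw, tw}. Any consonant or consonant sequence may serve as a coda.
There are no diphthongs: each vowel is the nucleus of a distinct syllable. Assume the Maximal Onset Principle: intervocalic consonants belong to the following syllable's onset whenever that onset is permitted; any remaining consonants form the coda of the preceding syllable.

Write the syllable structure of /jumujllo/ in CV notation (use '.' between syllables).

CV.CVCC.CV

The vowels are u, u, o — 3 nuclei, so 3 syllables.
σ1/σ2 boundary: /m/ → onset of the next syllable (single consonants are always licit onsets).
σ2/σ3 boundary: cluster /jll/ — the longest permitted-onset suffix is /l/; onset = /l/, preceding coda = /jl/.
Syllabification: ju.mujl.lo.
Mapping each syllable to C/V: /ju/ → CV, /mujl/ → CVCC, /lo/ → CV.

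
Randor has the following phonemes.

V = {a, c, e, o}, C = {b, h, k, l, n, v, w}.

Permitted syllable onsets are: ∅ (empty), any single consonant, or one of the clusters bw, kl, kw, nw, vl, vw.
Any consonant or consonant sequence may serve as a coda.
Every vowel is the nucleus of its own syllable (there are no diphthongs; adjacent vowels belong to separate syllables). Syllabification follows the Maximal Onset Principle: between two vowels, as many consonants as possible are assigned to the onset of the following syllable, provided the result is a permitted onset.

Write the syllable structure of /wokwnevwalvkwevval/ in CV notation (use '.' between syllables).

CVCC.CV.CCVCC.CCVC.CVC

Vowels present: o, e, a, e, a; each is a nucleus, giving 5 syllables.
/o…e/ gap (V1→V2): /kwn/ — longest licit onset from the right is /n/, leaving /kw/ as coda.
/e…a/ gap (V2→V3): /vw/ — entire cluster is a permitted onset → onset /vw/, coda ∅.
/a…e/ gap (V3→V4): /lvkw/ splits as /lv/ + /kw/ (/kw/ is the longest suffix that is a licit onset).
/e…a/ gap (V4→V5): /vv/; trying suffixes from longest down, /v/ is the first permitted one, so coda /v/ | onset /v/.
Syllabification: wokw.ne.vwalv.kwev.val.
Mapping each syllable to C/V: /wokw/ → CVCC, /ne/ → CV, /vwalv/ → CCVCC, /kwev/ → CCVC, /val/ → CVC.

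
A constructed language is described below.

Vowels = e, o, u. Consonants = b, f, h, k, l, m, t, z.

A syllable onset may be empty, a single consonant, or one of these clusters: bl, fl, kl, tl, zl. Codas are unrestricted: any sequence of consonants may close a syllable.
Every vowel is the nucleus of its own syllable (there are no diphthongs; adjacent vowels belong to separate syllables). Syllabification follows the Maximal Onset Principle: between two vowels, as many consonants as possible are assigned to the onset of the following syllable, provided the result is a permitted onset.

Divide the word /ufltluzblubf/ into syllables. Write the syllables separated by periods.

Vowels present: u, u, u; each is a nucleus, giving 3 syllables.
σ1/σ2 boundary: /fltl/ — longest licit onset from the right is /tl/, leaving /fl/ as coda.
σ2/σ3 boundary: /zbl/ splits as /z/ + /bl/ (/bl/ is the longest suffix that is a licit onset).

ufl.tluz.blubf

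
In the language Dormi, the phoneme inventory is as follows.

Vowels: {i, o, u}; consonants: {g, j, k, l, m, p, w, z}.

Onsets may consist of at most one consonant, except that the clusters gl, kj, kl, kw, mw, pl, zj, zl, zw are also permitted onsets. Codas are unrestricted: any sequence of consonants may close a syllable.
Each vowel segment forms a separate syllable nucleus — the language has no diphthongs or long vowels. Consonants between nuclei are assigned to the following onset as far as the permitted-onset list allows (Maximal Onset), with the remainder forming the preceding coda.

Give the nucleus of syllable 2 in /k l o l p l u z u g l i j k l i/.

u

Nuclei (vowels): o, u, u, i, i → 5 syllables.
The second nucleus (vowel 2 from the left) is /u/.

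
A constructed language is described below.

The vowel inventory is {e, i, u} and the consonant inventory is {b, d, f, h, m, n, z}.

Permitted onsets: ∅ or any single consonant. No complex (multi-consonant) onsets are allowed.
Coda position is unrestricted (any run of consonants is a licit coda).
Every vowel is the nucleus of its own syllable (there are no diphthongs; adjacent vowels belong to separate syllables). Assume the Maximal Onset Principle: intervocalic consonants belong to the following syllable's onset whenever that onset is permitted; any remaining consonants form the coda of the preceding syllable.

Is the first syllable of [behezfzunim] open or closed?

open

Vowels present: e, e, u, i; each is a nucleus, giving 4 syllables.
V1 /e/ – V2 /e/: /h/ is a single consonant, so it becomes the next onset.
V2 /e/ – V3 /u/: /zfz/ — longest licit onset from the right is /z/, leaving /zf/ as coda.
V3 /u/ – V4 /i/: /n/ is a single consonant, so it becomes the next onset.
Putting it together: be.hezf.zu.nim.
Syllable 1 is /be/; it ends in its nucleus with no coda, so it is open.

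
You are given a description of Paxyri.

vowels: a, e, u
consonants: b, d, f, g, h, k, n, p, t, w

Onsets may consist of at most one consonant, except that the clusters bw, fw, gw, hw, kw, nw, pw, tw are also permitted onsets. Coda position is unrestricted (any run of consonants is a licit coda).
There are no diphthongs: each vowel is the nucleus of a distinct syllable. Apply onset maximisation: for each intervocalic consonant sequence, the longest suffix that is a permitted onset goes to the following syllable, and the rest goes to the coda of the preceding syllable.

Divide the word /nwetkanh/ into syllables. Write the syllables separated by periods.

nwet.kanh

Nuclei (vowels): e, a → 2 syllables.
Between /e/ (V1) and /a/ (V2): /tk/ — longest licit onset from the right is /k/, leaving /t/ as coda.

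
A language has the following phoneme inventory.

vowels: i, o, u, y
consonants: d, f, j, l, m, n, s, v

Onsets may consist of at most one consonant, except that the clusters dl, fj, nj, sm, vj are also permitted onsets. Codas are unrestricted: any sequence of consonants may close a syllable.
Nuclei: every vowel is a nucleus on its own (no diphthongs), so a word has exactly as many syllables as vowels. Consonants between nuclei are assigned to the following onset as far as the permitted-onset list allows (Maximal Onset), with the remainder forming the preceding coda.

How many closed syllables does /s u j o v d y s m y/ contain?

Vowels present: u, o, y, y; each is a nucleus, giving 4 syllables.
σ1/σ2 boundary: /j/ is a single consonant, so it becomes the next onset.
σ2/σ3 boundary: /vd/; trying suffixes from longest down, /d/ is the first permitted one, so coda /v/ | onset /d/.
σ3/σ4 boundary: /sm/ is a licit onset in full, so it all attaches to the next syllable.
Putting it together: su.jov.dy.smy.
Classifying each syllable: /su/ (open), /jov/ (closed), /dy/ (open), /smy/ (open).
Closed syllables: 1.

1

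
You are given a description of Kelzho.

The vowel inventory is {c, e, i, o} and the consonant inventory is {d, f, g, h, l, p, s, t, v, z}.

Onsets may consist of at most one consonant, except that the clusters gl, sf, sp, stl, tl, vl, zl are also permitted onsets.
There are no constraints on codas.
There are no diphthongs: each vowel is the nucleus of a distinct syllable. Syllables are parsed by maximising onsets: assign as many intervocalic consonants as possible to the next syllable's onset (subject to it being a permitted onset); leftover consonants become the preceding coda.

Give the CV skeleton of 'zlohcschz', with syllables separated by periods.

CCV.CV.CVCC

Vowels present: o, c, c; each is a nucleus, giving 3 syllables.
V1 /o/ – V2 /c/: /h/ → onset of the next syllable (single consonants are always licit onsets).
V2 /c/ – V3 /c/: /s/ is a single consonant, so it becomes the next onset.
Putting it together: zlo.hc.schz.
Mapping each syllable to C/V: /zlo/ → CCV, /hc/ → CV, /schz/ → CVCC.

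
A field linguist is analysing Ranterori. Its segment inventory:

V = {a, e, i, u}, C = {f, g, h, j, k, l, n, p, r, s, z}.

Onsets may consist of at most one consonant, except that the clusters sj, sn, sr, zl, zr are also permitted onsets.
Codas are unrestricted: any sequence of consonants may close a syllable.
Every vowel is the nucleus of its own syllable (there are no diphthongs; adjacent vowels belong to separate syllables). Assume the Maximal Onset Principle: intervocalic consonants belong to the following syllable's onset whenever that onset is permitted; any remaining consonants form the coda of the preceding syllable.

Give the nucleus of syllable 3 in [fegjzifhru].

u

The vowels are e, i, u — 3 nuclei, so 3 syllables.
The third nucleus (vowel 3 from the left) is /u/.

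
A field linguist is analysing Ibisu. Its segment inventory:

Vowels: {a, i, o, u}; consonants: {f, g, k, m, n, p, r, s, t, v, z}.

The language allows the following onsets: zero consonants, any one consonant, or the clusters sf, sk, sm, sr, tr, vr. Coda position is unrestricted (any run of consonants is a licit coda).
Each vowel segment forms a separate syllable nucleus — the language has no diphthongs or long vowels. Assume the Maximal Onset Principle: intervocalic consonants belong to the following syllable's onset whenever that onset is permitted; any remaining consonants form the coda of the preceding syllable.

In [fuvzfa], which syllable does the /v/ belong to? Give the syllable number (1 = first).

1

The vowels are u, a — 2 nuclei, so 2 syllables.
/u…a/ gap (V1→V2): cluster /vzf/ — the longest permitted-onset suffix is /f/; onset = /f/, preceding coda = /vz/.
Syllabification: fuvz.fa.
The /v/ is in the coda of syllable 1 (/fuvz/).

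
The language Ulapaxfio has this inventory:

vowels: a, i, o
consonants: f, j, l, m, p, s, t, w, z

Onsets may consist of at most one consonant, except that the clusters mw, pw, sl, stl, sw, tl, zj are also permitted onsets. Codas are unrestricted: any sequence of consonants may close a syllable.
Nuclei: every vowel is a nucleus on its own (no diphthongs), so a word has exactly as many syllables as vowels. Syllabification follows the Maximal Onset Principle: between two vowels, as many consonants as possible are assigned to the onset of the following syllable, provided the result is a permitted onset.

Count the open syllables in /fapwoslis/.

Nuclei (vowels): a, o, i → 3 syllables.
V1 /a/ – V2 /o/: /pw/ — entire cluster is a permitted onset → onset /pw/, coda ∅.
V2 /o/ – V3 /i/: /sl/ — entire cluster is a permitted onset → onset /sl/, coda ∅.
Putting it together: fa.pwo.slis.
Classifying each syllable: /fa/ (open), /pwo/ (open), /slis/ (closed).
Open syllables: 2.

2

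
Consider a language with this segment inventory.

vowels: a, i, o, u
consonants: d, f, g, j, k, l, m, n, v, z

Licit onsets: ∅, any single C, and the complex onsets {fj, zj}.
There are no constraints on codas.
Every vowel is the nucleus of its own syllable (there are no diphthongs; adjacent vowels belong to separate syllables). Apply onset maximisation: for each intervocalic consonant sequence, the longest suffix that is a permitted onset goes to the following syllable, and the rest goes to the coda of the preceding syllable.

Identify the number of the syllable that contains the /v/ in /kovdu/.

Nuclei (vowels): o, u → 2 syllables.
Between /o/ (V1) and /u/ (V2): /vd/; trying suffixes from longest down, /d/ is the first permitted one, so coda /v/ | onset /d/.
Result: kov.du.
The /v/ is in the coda of syllable 1 (/kov/).

1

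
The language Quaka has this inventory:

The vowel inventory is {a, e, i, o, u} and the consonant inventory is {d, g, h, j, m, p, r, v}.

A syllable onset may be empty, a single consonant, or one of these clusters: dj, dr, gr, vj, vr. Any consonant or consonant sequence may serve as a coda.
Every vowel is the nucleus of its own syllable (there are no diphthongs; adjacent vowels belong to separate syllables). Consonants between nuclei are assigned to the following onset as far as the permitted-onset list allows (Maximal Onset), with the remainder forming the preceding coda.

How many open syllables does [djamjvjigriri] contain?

3

The vowels are a, i, i, i — 4 nuclei, so 4 syllables.
σ1/σ2 boundary: /mjvj/ — longest licit onset from the right is /vj/, leaving /mj/ as coda.
σ2/σ3 boundary: cluster /gr/ — /gr/ is itself a permitted onset, so the whole cluster goes right; preceding coda = ∅.
σ3/σ4 boundary: just /r/ — single C goes to the following onset.
So the parse is djamj.vji.gri.ri.
Classifying each syllable: /djamj/ (closed), /vji/ (open), /gri/ (open), /ri/ (open).
Open syllables: 3.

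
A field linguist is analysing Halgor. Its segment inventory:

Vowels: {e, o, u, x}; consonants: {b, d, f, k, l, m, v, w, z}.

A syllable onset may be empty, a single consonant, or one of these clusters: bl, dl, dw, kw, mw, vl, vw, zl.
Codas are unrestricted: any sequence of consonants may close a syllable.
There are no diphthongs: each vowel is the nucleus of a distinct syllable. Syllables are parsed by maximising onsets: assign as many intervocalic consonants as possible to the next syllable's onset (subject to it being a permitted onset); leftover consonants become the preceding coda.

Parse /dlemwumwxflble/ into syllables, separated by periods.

dle.mwu.mwxfl.ble

Nuclei (vowels): e, u, x, e → 4 syllables.
/e…u/ gap (V1→V2): /mw/ — entire cluster is a permitted onset → onset /mw/, coda ∅.
/u…x/ gap (V2→V3): /mw/ — entire cluster is a permitted onset → onset /mw/, coda ∅.
/x…e/ gap (V3→V4): cluster /flbl/ — the longest permitted-onset suffix is /bl/; onset = /bl/, preceding coda = /fl/.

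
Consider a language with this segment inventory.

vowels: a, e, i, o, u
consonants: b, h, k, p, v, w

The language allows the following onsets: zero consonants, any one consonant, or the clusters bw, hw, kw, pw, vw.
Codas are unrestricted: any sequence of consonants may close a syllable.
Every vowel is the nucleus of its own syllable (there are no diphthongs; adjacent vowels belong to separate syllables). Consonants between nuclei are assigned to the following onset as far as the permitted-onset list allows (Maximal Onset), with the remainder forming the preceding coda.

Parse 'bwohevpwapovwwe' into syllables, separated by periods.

bwo.hev.pwa.povw.we

Nuclei (vowels): o, e, a, o, e → 5 syllables.
σ1/σ2 boundary: just /h/ — single C goes to the following onset.
σ2/σ3 boundary: /vpw/; trying suffixes from longest down, /pw/ is the first permitted one, so coda /v/ | onset /pw/.
σ3/σ4 boundary: /p/ is a single consonant, so it becomes the next onset.
σ4/σ5 boundary: cluster /vww/ — the longest permitted-onset suffix is /w/; onset = /w/, preceding coda = /vw/.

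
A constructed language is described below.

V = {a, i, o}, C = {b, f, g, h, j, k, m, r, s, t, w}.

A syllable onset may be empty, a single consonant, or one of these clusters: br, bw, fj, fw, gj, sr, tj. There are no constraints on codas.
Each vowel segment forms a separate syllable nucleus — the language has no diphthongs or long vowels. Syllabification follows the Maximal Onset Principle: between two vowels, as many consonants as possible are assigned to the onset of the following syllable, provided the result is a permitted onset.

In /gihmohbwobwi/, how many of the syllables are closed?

The vowels are i, o, o, i — 4 nuclei, so 4 syllables.
σ1/σ2 boundary: /hm/ — longest licit onset from the right is /m/, leaving /h/ as coda.
σ2/σ3 boundary: cluster /hbw/ — the longest permitted-onset suffix is /bw/; onset = /bw/, preceding coda = /h/.
σ3/σ4 boundary: cluster /bw/ — /bw/ is itself a permitted onset, so the whole cluster goes right; preceding coda = ∅.
Putting it together: gih.moh.bwo.bwi.
Classifying each syllable: /gih/ (closed), /moh/ (closed), /bwo/ (open), /bwi/ (open).
Closed syllables: 2.

2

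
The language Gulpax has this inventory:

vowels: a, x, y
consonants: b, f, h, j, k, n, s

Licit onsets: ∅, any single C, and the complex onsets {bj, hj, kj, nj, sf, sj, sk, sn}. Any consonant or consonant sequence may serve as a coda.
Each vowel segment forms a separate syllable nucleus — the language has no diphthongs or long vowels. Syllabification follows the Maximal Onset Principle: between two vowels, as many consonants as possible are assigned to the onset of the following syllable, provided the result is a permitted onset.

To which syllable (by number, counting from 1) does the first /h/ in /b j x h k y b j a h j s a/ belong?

Nuclei (vowels): x, y, a, a → 4 syllables.
/x…y/ gap (V1→V2): /hk/ — longest licit onset from the right is /k/, leaving /h/ as coda.
/y…a/ gap (V2→V3): /bj/ is a licit onset in full, so it all attaches to the next syllable.
/a…a/ gap (V3→V4): cluster /hjs/ — the longest permitted-onset suffix is /s/; onset = /s/, preceding coda = /hj/.
Syllabification: bjxh.ky.bjahj.sa.
The first /h/ is in the coda of syllable 1 (/bjxh/).

1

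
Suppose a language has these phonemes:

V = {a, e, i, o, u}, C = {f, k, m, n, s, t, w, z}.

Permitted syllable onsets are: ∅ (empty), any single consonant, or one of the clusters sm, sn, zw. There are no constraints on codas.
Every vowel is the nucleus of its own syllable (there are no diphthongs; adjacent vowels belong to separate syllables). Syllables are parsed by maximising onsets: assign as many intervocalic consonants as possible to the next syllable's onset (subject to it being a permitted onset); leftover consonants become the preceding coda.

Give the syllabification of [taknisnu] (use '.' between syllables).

tak.ni.snu

Vowels present: a, i, u; each is a nucleus, giving 3 syllables.
V1 /a/ – V2 /i/: cluster /kn/ — the longest permitted-onset suffix is /n/; onset = /n/, preceding coda = /k/.
V2 /i/ – V3 /u/: cluster /sn/ — /sn/ is itself a permitted onset, so the whole cluster goes right; preceding coda = ∅.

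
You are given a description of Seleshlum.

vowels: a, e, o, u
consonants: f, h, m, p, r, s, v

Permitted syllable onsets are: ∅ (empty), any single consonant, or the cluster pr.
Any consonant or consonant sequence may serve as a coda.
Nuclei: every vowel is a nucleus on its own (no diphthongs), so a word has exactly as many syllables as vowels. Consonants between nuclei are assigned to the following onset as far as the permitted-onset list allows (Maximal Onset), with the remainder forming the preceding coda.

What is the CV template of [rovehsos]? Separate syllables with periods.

CV.CVC.CVC

The vowels are o, e, o — 3 nuclei, so 3 syllables.
Between /o/ (V1) and /e/ (V2): just /v/ — single C goes to the following onset.
Between /e/ (V2) and /o/ (V3): /hs/ splits as /h/ + /s/ (/s/ is the longest suffix that is a licit onset).
Syllabification: ro.veh.sos.
Mapping each syllable to C/V: /ro/ → CV, /veh/ → CVC, /sos/ → CVC.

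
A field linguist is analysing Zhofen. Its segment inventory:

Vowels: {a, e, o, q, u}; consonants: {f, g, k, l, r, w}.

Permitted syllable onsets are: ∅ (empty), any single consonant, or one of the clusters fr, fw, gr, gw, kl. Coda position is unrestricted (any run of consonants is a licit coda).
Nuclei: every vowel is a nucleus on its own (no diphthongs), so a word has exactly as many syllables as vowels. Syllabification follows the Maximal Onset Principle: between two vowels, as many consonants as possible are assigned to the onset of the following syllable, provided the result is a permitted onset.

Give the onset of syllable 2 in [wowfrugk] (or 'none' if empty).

fr

Vowels present: o, u; each is a nucleus, giving 2 syllables.
/o…u/ gap (V1→V2): /wfr/ splits as /w/ + /fr/ (/fr/ is the longest suffix that is a licit onset).
Putting it together: wow.frugk.
Syllable 2 is /frugk/: onset /fr/, nucleus /u/, coda /gk/.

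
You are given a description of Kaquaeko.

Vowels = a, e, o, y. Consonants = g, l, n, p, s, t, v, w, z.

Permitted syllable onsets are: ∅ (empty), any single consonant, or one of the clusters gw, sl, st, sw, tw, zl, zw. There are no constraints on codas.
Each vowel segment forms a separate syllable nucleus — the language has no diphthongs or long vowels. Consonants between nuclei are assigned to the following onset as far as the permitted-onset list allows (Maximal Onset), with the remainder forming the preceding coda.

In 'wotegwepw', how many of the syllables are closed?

1

The vowels are o, e, e — 3 nuclei, so 3 syllables.
σ1/σ2 boundary: /t/ → onset of the next syllable (single consonants are always licit onsets).
σ2/σ3 boundary: /gw/ is a licit onset in full, so it all attaches to the next syllable.
Result: wo.te.gwepw.
Classifying each syllable: /wo/ (open), /te/ (open), /gwepw/ (closed).
Closed syllables: 1.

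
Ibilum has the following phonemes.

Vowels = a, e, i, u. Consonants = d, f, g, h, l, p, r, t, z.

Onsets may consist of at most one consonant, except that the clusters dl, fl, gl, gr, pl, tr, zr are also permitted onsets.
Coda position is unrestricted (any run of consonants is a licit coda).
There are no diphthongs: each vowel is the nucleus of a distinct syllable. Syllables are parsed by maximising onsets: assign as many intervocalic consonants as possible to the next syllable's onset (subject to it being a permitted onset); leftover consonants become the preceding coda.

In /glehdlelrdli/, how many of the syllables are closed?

The vowels are e, e, i — 3 nuclei, so 3 syllables.
σ1/σ2 boundary: /hdl/ — longest licit onset from the right is /dl/, leaving /h/ as coda.
σ2/σ3 boundary: /lrdl/ splits as /lr/ + /dl/ (/dl/ is the longest suffix that is a licit onset).
Syllabification: gleh.dlelr.dli.
Classifying each syllable: /gleh/ (closed), /dlelr/ (closed), /dli/ (open).
Closed syllables: 2.

2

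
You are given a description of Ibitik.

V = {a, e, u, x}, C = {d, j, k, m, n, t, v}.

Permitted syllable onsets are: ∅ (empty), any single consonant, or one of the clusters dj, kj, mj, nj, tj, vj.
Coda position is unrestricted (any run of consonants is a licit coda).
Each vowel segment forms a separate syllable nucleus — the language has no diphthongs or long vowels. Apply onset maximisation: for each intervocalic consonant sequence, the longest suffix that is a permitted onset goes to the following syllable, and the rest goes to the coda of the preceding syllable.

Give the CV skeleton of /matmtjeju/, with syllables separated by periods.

The vowels are a, e, u — 3 nuclei, so 3 syllables.
/a…e/ gap (V1→V2): cluster /tmtj/ — the longest permitted-onset suffix is /tj/; onset = /tj/, preceding coda = /tm/.
/e…u/ gap (V2→V3): /j/ is a single consonant, so it becomes the next onset.
Putting it together: matm.tje.ju.
Mapping each syllable to C/V: /matm/ → CVCC, /tje/ → CCV, /ju/ → CV.

CVCC.CCV.CV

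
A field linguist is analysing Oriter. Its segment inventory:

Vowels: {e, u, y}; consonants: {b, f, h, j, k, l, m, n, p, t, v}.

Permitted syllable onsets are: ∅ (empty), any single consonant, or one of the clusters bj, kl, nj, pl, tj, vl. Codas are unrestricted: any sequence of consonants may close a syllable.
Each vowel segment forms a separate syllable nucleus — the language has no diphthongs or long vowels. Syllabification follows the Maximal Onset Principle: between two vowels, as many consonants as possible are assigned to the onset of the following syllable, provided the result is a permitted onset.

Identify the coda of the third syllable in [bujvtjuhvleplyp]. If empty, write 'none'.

Vowels present: u, u, e, y; each is a nucleus, giving 4 syllables.
Between /u/ (V1) and /u/ (V2): cluster /jvtj/ — the longest permitted-onset suffix is /tj/; onset = /tj/, preceding coda = /jv/.
Between /u/ (V2) and /e/ (V3): /hvl/ splits as /h/ + /vl/ (/vl/ is the longest suffix that is a licit onset).
Between /e/ (V3) and /y/ (V4): cluster /pl/ — /pl/ is itself a permitted onset, so the whole cluster goes right; preceding coda = ∅.
So the parse is bujv.tjuh.vle.plyp.
Syllable 3 is /vle/: onset /vl/, nucleus /e/, coda ∅.

none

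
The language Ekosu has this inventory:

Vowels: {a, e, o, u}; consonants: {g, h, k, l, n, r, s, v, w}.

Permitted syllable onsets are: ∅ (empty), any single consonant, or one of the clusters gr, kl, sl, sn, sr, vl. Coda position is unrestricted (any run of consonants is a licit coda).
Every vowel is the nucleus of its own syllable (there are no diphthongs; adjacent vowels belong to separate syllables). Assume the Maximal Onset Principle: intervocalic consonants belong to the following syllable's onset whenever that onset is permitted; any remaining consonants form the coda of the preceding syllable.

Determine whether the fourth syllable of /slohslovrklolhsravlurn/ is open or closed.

open

The vowels are o, o, o, a, u — 5 nuclei, so 5 syllables.
/o…o/ gap (V1→V2): /hsl/ — longest licit onset from the right is /sl/, leaving /h/ as coda.
/o…o/ gap (V2→V3): /vrkl/ splits as /vr/ + /kl/ (/kl/ is the longest suffix that is a licit onset).
/o…a/ gap (V3→V4): /lhsr/ — longest licit onset from the right is /sr/, leaving /lh/ as coda.
/a…u/ gap (V4→V5): /vl/ is a licit onset in full, so it all attaches to the next syllable.
So the parse is sloh.slovr.klolh.sra.vlurn.
Syllable 4 is /sra/; it ends in its nucleus with no coda, so it is open.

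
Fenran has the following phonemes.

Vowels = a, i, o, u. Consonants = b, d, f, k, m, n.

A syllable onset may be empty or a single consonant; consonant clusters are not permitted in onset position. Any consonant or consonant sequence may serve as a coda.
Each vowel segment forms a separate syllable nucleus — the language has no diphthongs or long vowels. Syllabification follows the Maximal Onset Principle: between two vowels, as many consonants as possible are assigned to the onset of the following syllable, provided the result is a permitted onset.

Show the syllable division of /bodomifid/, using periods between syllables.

Vowels present: o, o, i, i; each is a nucleus, giving 4 syllables.
V1 /o/ – V2 /o/: /d/ is a single consonant, so it becomes the next onset.
V2 /o/ – V3 /i/: /m/ → onset of the next syllable (single consonants are always licit onsets).
V3 /i/ – V4 /i/: just /f/ — single C goes to the following onset.

bo.do.mi.fid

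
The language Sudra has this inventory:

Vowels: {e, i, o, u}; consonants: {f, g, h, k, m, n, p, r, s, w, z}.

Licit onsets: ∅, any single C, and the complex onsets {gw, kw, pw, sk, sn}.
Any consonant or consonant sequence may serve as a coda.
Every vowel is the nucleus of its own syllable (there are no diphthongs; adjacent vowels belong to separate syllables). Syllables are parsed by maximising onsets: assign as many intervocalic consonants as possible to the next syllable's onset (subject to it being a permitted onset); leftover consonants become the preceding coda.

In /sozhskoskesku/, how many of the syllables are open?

3

Nuclei (vowels): o, o, e, u → 4 syllables.
Between /o/ (V1) and /o/ (V2): /zhsk/ splits as /zh/ + /sk/ (/sk/ is the longest suffix that is a licit onset).
Between /o/ (V2) and /e/ (V3): /sk/ is a licit onset in full, so it all attaches to the next syllable.
Between /e/ (V3) and /u/ (V4): /sk/ is a licit onset in full, so it all attaches to the next syllable.
Putting it together: sozh.sko.ske.sku.
Classifying each syllable: /sozh/ (closed), /sko/ (open), /ske/ (open), /sku/ (open).
Open syllables: 3.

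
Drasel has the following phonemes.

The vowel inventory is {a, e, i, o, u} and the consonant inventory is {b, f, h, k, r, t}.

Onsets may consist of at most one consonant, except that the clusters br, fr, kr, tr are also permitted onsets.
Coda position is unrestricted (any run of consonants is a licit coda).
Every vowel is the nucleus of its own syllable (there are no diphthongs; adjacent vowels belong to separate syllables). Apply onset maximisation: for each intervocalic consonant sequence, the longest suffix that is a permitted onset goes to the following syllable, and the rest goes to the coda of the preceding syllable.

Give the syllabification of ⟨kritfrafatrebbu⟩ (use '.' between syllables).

The vowels are i, a, a, e, u — 5 nuclei, so 5 syllables.
σ1/σ2 boundary: /tfr/; trying suffixes from longest down, /fr/ is the first permitted one, so coda /t/ | onset /fr/.
σ2/σ3 boundary: just /f/ — single C goes to the following onset.
σ3/σ4 boundary: /tr/ is a licit onset in full, so it all attaches to the next syllable.
σ4/σ5 boundary: cluster /bb/ — the longest permitted-onset suffix is /b/; onset = /b/, preceding coda = /b/.

krit.fra.fa.treb.bu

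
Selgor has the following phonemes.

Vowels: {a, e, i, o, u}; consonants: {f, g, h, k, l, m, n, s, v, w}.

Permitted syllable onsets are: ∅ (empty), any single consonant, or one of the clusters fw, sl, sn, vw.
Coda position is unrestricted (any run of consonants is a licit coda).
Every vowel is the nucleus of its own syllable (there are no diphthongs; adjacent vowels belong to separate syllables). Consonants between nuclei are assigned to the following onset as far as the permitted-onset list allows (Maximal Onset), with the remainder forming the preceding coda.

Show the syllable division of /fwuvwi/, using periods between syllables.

fwu.vwi

The vowels are u, i — 2 nuclei, so 2 syllables.
V1 /u/ – V2 /i/: /vw/ — entire cluster is a permitted onset → onset /vw/, coda ∅.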